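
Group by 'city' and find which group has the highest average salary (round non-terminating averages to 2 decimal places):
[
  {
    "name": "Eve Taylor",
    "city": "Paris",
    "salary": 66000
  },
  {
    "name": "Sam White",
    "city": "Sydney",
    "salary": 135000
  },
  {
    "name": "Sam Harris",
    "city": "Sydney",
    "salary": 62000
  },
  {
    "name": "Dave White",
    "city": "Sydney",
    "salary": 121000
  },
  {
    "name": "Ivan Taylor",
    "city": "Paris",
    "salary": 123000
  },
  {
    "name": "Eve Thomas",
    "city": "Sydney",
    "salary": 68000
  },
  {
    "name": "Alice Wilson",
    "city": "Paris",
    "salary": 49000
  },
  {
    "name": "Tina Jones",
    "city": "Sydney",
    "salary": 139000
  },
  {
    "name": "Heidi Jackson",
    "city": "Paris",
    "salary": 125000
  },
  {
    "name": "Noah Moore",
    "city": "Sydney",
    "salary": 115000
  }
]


Group by: city

Groups:
  Paris: 4 people, avg salary = 363000/4 = $90750
  Sydney: 6 people, avg salary = 640000/6 ≈ $106666.67

Highest average salary: Sydney (≈$106666.67)

Sydney (≈$106666.67)


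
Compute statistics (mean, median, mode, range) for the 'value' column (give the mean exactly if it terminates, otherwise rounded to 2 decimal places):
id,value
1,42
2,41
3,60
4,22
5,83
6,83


Data: [42, 41, 60, 22, 83, 83]
Count: 6
Sum: 331
Mean: 331/6 ≈ 55.17 (rounded to 2 decimal places)
Sorted: [22, 41, 42, 60, 83, 83]
Median: 51.0
Mode: 83 (2 times)
Range: 83 - 22 = 61
Min: 22, Max: 83

mean≈55.17, median=51.0, mode=83, range=61


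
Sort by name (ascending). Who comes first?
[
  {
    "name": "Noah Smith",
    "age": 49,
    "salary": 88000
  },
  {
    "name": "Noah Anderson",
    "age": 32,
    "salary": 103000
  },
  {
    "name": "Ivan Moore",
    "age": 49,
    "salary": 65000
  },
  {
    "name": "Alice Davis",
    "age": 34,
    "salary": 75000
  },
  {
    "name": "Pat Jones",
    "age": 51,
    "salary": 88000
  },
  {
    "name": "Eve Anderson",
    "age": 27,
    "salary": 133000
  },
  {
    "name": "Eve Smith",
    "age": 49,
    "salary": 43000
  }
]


Sort by: name (ascending)

Sorted order:
  1. Alice Davis (name = Alice Davis)
  2. Eve Anderson (name = Eve Anderson)
  3. Eve Smith (name = Eve Smith)
  4. Ivan Moore (name = Ivan Moore)
  5. Noah Anderson (name = Noah Anderson)
  6. Noah Smith (name = Noah Smith)
  7. Pat Jones (name = Pat Jones)

First: Alice Davis

Alice Davis


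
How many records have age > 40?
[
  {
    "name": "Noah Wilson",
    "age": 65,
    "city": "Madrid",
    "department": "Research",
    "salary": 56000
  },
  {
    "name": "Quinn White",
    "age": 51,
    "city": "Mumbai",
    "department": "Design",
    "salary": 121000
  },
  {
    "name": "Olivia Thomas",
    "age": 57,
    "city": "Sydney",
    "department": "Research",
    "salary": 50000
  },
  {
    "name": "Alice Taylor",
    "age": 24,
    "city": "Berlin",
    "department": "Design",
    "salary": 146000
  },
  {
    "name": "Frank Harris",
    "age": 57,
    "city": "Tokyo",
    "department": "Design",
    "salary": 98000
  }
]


Data: 5 records
Condition: age > 40

Checking each record:
  Noah Wilson: 65 MATCH
  Quinn White: 51 MATCH
  Olivia Thomas: 57 MATCH
  Alice Taylor: 24
  Frank Harris: 57 MATCH

Count: 4

4


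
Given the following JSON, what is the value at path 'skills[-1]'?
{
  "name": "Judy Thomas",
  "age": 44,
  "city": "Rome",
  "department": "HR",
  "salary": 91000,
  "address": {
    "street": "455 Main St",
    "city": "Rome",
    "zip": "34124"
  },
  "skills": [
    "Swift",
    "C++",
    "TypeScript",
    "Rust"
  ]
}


Query: skills[-1]
Path: skills -> last element
Value: Rust

Rust


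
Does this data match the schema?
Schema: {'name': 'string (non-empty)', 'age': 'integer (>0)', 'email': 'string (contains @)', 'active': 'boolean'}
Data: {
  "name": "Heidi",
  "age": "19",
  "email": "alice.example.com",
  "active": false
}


Validating each field against schema:
  name: OK (non-empty string)
  age: FAIL ("19" is not an integer)
  email: FAIL ("alice.example.com" does not contain @)
  active: OK (boolean)

Result: INVALID (2 errors: age, email)

INVALID (2 errors: age, email)


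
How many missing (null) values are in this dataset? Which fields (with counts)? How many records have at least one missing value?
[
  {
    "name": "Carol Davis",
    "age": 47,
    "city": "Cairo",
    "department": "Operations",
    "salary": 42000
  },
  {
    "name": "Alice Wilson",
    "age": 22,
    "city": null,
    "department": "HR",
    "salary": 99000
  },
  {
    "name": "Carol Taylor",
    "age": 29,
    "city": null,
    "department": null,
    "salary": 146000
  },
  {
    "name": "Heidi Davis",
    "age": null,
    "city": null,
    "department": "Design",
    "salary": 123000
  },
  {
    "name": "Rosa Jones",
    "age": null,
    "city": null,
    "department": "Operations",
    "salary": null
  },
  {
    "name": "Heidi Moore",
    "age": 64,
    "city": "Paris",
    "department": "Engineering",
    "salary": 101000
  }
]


Checking for missing (null) values in 6 records:

  Carol Davis: complete
  Alice Wilson: city
  Carol Taylor: city, department
  Heidi Davis: age, city
  Rosa Jones: age, city, salary
  Heidi Moore: complete

Per field:
  name: 0 missing
  age: 2 missing
  city: 4 missing
  department: 1 missing
  salary: 1 missing

Total missing values: 8
Records with any missing: 4

8 missing values (age: 2, city: 4, department: 1, salary: 1); 4 incomplete records


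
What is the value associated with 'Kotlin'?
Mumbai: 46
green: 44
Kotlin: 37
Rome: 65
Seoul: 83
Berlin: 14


Looking up key 'Kotlin'
Value: 37

37


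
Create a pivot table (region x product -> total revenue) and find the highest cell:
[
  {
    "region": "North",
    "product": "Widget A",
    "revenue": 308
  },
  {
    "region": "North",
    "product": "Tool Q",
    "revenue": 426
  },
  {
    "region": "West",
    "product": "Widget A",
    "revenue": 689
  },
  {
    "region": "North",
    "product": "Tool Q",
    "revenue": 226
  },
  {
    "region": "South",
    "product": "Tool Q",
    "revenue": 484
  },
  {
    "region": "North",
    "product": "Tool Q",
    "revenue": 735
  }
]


Pivot: region (rows) x product (columns) -> total revenue

     Tool Q        Widget A    
North         1387           308  
South          484             0  
West             0           689  

Highest: North / Tool Q = $1387

North / Tool Q = $1387


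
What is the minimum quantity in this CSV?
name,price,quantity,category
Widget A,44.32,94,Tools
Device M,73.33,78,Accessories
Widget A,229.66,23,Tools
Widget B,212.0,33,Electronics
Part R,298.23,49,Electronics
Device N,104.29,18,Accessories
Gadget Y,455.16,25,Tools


Computing minimum quantity:
Values: [94, 78, 23, 33, 49, 18, 25]
Min = 18

18


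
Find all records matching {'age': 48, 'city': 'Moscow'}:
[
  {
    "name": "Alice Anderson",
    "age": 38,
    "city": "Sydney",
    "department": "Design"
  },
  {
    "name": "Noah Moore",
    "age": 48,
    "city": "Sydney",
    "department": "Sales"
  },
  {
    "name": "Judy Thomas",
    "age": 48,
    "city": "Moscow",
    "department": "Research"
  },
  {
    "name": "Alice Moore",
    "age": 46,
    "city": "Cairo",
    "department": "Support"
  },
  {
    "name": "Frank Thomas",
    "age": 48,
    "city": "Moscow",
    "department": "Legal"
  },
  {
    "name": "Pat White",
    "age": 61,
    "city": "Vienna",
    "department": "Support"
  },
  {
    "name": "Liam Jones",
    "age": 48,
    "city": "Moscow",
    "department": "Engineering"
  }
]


Search criteria: {'age': 48, 'city': 'Moscow'}

Checking 7 records:
  Alice Anderson: {age: 38, city: Sydney}
  Noah Moore: {age: 48, city: Sydney}
  Judy Thomas: {age: 48, city: Moscow} <-- MATCH
  Alice Moore: {age: 46, city: Cairo}
  Frank Thomas: {age: 48, city: Moscow} <-- MATCH
  Pat White: {age: 61, city: Vienna}
  Liam Jones: {age: 48, city: Moscow} <-- MATCH

Matches: ["Judy Thomas", "Frank Thomas", "Liam Jones"]

["Judy Thomas", "Frank Thomas", "Liam Jones"]


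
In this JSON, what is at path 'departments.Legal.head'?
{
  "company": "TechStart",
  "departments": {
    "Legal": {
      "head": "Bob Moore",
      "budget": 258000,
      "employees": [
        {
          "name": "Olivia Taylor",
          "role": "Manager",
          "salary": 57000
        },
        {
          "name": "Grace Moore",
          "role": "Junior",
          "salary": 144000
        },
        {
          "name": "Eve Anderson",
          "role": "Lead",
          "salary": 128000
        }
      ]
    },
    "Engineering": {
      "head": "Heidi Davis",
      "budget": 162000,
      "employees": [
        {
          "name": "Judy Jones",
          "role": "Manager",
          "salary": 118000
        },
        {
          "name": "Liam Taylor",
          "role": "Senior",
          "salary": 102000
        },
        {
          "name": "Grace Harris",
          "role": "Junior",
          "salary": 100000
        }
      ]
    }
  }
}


Path: departments.Legal.head

Navigate:
  -> departments
  -> Legal
  -> head = 'Bob Moore'

Bob Moore


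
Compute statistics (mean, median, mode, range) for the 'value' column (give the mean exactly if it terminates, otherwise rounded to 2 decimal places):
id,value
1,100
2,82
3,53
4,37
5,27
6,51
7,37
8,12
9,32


Data: [100, 82, 53, 37, 27, 51, 37, 12, 32]
Count: 9
Sum: 431
Mean: 431/9 ≈ 47.89 (rounded to 2 decimal places)
Sorted: [12, 27, 32, 37, 37, 51, 53, 82, 100]
Median: 37.0
Mode: 37 (2 times)
Range: 100 - 12 = 88
Min: 12, Max: 100

mean≈47.89, median=37.0, mode=37, range=88


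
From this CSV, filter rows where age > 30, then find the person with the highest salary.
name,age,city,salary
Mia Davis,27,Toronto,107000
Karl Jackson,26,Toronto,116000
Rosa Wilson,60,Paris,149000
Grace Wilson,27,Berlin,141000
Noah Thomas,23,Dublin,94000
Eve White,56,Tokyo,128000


Filter: age > 30
Sort by: salary (descending)

Filtered records (2):
  Rosa Wilson, age 60, salary $149000
  Eve White, age 56, salary $128000

Highest salary: Rosa Wilson ($149000)

Rosa Wilson


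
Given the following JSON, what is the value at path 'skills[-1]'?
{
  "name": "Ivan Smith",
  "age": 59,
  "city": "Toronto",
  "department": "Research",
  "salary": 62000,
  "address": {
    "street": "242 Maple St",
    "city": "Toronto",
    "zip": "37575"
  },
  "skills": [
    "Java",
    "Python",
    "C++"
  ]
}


Query: skills[-1]
Path: skills -> last element
Value: C++

C++


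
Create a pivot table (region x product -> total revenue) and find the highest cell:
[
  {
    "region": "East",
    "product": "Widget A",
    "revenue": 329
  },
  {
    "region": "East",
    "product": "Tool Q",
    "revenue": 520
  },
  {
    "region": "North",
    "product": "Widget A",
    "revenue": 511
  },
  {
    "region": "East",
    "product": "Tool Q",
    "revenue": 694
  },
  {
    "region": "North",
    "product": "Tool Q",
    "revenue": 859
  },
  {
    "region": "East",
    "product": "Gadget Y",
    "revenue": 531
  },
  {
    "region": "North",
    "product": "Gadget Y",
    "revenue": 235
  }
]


Pivot: region (rows) x product (columns) -> total revenue

     Gadget Y      Tool Q        Widget A    
East           531          1214           329  
North          235           859           511  

Highest: East / Tool Q = $1214

East / Tool Q = $1214


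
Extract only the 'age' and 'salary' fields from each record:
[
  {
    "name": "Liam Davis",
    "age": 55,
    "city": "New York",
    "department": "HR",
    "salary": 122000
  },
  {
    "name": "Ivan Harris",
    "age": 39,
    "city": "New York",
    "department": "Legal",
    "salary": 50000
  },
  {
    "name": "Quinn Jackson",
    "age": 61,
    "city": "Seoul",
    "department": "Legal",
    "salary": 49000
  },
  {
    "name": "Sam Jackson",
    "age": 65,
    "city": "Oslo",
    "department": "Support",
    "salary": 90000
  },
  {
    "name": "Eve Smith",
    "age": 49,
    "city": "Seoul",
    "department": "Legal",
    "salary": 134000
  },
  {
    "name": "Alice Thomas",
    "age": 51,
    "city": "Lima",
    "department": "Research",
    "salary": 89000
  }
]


Original: 6 records with fields: name, age, city, department, salary
Keep: ['age', 'salary']
Drop: ['name', 'city', 'department']
Result: 6 records, 2 fields each

[
  {
    "age": 55,
    "salary": 122000
  },
  {
    "age": 39,
    "salary": 50000
  },
  {
    "age": 61,
    "salary": 49000
  },
  {
    "age": 65,
    "salary": 90000
  },
  {
    "age": 49,
    "salary": 134000
  },
  {
    "age": 51,
    "salary": 89000
  }
]


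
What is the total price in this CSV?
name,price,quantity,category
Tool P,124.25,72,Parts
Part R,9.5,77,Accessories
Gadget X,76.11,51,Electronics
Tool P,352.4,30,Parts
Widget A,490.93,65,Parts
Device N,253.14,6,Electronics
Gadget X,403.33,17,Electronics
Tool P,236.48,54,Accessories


Computing total price:
Values: [124.25, 9.5, 76.11, 352.4, 490.93, 253.14, 403.33, 236.48]
Sum = 1946.14

1946.14


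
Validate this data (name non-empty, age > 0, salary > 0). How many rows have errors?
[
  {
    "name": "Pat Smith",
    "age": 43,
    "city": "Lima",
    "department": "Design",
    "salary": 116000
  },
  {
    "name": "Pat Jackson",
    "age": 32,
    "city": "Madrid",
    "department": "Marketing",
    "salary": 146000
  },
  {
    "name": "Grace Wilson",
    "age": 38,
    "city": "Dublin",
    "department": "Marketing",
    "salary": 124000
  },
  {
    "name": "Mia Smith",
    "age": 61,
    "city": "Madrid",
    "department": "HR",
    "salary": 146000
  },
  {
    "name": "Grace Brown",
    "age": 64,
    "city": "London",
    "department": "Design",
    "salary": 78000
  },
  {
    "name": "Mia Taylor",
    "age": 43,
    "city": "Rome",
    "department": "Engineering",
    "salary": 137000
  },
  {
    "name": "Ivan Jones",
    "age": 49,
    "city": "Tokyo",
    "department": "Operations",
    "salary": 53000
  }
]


Validating 7 records:
Rules: name non-empty, age > 0, salary > 0

  Row 1 (Pat Smith): OK
  Row 2 (Pat Jackson): OK
  Row 3 (Grace Wilson): OK
  Row 4 (Mia Smith): OK
  Row 5 (Grace Brown): OK
  Row 6 (Mia Taylor): OK
  Row 7 (Ivan Jones): OK

Total errors: 0

0 errors


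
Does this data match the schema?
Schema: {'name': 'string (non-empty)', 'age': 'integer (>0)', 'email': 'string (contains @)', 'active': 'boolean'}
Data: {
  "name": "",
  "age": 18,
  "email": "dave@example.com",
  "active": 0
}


Validating each field against schema:
  name: FAIL ("" is an empty string)
  age: OK (positive integer)
  email: OK (string with @)
  active: FAIL (0 is not a boolean)

Result: INVALID (2 errors: name, active)

INVALID (2 errors: name, active)


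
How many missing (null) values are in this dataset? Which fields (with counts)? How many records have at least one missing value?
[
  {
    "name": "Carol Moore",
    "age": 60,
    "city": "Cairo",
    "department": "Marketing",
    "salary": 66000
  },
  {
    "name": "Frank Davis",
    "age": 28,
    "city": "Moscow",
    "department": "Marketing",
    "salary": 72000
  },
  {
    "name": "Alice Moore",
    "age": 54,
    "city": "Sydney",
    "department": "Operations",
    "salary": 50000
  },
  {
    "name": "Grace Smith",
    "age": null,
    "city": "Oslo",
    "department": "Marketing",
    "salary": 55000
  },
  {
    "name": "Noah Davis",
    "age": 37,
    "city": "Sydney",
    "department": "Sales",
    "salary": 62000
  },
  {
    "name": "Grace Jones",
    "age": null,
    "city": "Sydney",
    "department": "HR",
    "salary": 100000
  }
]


Checking for missing (null) values in 6 records:

  Carol Moore: complete
  Frank Davis: complete
  Alice Moore: complete
  Grace Smith: age
  Noah Davis: complete
  Grace Jones: age

Per field:
  name: 0 missing
  age: 2 missing
  city: 0 missing
  department: 0 missing
  salary: 0 missing

Total missing values: 2
Records with any missing: 2

2 missing values (age: 2); 2 incomplete records


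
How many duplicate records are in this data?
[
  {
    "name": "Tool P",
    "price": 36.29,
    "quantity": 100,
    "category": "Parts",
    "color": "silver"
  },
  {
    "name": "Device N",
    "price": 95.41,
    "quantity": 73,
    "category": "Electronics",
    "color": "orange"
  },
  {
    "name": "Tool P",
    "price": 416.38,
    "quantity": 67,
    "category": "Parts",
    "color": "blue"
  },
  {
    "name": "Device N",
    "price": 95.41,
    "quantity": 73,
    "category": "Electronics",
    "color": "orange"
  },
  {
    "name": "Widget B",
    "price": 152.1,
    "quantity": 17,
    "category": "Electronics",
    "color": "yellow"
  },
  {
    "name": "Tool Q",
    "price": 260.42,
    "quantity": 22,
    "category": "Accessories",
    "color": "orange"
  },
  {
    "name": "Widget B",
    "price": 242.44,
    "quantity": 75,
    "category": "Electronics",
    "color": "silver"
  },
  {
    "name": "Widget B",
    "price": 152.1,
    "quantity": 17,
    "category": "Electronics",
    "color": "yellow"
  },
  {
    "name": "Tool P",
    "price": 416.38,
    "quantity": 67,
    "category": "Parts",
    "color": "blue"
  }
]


Checking 9 records for duplicates:

  Row 1: Tool P ($36.29, qty 100)
  Row 2: Device N ($95.41, qty 73)
  Row 3: Tool P ($416.38, qty 67)
  Row 4: Device N ($95.41, qty 73) <-- DUPLICATE
  Row 5: Widget B ($152.1, qty 17)
  Row 6: Tool Q ($260.42, qty 22)
  Row 7: Widget B ($242.44, qty 75)
  Row 8: Widget B ($152.1, qty 17) <-- DUPLICATE
  Row 9: Tool P ($416.38, qty 67) <-- DUPLICATE

Duplicates found: 3
Unique records: 6

3 duplicates, 6 unique


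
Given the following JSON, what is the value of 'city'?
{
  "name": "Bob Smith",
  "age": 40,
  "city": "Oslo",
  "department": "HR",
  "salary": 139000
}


Looking up field 'city'
Value: Oslo

Oslo


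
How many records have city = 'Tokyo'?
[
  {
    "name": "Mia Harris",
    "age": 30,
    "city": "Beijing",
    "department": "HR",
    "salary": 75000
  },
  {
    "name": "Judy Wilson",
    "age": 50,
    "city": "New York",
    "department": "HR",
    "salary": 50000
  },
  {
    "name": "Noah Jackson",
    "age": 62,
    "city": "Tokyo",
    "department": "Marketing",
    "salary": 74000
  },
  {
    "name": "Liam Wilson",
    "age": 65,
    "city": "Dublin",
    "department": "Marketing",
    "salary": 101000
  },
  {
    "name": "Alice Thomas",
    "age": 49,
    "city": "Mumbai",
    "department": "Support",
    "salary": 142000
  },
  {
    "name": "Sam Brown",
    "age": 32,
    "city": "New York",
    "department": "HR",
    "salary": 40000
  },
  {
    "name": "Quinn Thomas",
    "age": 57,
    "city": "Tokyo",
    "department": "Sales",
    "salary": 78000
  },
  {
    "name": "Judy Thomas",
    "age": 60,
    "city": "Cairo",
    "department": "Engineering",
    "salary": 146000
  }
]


Data: 8 records
Condition: city = 'Tokyo'

Checking each record:
  Mia Harris: Beijing
  Judy Wilson: New York
  Noah Jackson: Tokyo MATCH
  Liam Wilson: Dublin
  Alice Thomas: Mumbai
  Sam Brown: New York
  Quinn Thomas: Tokyo MATCH
  Judy Thomas: Cairo

Count: 2

2


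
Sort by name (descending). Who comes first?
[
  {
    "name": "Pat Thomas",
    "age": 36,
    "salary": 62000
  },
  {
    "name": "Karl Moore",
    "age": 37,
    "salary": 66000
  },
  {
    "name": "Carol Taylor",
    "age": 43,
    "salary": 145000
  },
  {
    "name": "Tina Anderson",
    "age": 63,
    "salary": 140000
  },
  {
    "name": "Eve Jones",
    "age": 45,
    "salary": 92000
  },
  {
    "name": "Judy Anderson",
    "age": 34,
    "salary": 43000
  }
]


Sort by: name (descending)

Sorted order:
  1. Tina Anderson (name = Tina Anderson)
  2. Pat Thomas (name = Pat Thomas)
  3. Karl Moore (name = Karl Moore)
  4. Judy Anderson (name = Judy Anderson)
  5. Eve Jones (name = Eve Jones)
  6. Carol Taylor (name = Carol Taylor)

First: Tina Anderson

Tina Anderson


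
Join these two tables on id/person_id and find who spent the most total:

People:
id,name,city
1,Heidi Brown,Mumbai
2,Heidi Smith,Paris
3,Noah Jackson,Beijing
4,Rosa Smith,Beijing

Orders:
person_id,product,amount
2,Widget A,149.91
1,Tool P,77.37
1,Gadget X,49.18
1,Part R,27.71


Join on: people.id = orders.person_id

Joined rows:
  Heidi Smith (Paris) bought Widget A for $149.91
  Heidi Brown (Mumbai) bought Tool P for $77.37
  Heidi Brown (Mumbai) bought Gadget X for $49.18
  Heidi Brown (Mumbai) bought Part R for $27.71

Total per person:
  Heidi Brown: $154.26
  Heidi Smith: $149.91

Top spender: Heidi Brown ($154.26)

Heidi Brown ($154.26)


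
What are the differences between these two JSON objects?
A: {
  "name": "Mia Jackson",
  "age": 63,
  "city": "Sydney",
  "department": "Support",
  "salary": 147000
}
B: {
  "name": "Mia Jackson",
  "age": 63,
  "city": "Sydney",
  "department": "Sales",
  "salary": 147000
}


Comparing each field (in key order):
  name: same
  age: same
  city: same
  department: DIFFERENT
  salary: same
Differences:
  department: Support -> Sales

1 field(s) changed

1 change: department


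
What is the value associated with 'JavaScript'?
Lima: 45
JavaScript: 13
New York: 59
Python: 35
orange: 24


Looking up key 'JavaScript'
Value: 13

13


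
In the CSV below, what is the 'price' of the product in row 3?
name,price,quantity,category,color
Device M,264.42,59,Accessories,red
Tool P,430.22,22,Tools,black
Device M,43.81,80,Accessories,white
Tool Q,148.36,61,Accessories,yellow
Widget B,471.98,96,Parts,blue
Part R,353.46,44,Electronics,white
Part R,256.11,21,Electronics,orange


Query: Row 3 ('Device M'), column 'price'
Value: 43.81

43.81


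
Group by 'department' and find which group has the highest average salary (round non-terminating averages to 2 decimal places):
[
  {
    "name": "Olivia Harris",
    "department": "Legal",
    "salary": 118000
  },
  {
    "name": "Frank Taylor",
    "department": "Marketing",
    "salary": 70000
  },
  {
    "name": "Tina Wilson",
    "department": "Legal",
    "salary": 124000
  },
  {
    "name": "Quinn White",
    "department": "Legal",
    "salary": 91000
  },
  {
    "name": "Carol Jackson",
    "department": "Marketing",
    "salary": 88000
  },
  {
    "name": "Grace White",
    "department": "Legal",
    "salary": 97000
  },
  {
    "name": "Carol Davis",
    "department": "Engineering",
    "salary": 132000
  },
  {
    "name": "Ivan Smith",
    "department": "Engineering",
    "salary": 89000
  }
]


Group by: department

Groups:
  Engineering: 2 people, avg salary = 221000/2 = $110500
  Legal: 4 people, avg salary = 430000/4 = $107500
  Marketing: 2 people, avg salary = 158000/2 = $79000

Highest average salary: Engineering ($110500)

Engineering ($110500)


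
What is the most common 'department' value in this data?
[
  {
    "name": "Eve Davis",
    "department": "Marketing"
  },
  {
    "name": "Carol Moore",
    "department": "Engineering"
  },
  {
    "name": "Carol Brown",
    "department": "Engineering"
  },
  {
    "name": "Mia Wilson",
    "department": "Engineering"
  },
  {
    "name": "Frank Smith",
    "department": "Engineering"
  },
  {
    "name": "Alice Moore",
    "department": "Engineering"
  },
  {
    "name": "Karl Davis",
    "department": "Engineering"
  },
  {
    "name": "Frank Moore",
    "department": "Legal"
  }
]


Counting 'department' values across 8 records:

  Engineering: 6 ######
  Marketing: 1 #
  Legal: 1 #

Most common: Engineering (6 times)

Engineering (6 times)


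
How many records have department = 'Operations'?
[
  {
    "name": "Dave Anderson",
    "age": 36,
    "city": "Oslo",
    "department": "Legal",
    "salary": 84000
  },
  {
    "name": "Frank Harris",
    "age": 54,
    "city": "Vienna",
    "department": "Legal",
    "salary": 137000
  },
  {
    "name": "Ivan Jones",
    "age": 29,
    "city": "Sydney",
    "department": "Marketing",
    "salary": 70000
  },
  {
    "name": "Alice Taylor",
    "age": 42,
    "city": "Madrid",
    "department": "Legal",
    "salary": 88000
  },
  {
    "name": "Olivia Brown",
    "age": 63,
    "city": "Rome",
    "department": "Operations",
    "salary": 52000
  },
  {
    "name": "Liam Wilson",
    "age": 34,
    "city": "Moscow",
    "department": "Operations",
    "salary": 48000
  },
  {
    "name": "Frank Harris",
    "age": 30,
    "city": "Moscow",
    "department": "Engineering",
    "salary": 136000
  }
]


Data: 7 records
Condition: department = 'Operations'

Checking each record:
  Dave Anderson: Legal
  Frank Harris: Legal
  Ivan Jones: Marketing
  Alice Taylor: Legal
  Olivia Brown: Operations MATCH
  Liam Wilson: Operations MATCH
  Frank Harris: Engineering

Count: 2

2


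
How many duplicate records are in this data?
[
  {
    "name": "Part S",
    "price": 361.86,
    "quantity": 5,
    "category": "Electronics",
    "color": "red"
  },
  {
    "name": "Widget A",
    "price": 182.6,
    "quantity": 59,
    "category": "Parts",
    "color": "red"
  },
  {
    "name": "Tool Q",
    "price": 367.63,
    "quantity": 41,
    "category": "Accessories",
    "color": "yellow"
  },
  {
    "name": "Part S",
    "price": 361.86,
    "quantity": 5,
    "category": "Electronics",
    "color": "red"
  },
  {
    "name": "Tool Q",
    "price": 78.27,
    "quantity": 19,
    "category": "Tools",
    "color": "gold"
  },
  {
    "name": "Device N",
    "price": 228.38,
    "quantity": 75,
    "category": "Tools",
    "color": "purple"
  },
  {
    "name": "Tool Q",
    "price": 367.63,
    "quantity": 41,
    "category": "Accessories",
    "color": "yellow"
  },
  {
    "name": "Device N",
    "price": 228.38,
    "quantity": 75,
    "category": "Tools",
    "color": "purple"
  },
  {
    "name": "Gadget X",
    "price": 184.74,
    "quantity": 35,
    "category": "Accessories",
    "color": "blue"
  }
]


Checking 9 records for duplicates:

  Row 1: Part S ($361.86, qty 5)
  Row 2: Widget A ($182.6, qty 59)
  Row 3: Tool Q ($367.63, qty 41)
  Row 4: Part S ($361.86, qty 5) <-- DUPLICATE
  Row 5: Tool Q ($78.27, qty 19)
  Row 6: Device N ($228.38, qty 75)
  Row 7: Tool Q ($367.63, qty 41) <-- DUPLICATE
  Row 8: Device N ($228.38, qty 75) <-- DUPLICATE
  Row 9: Gadget X ($184.74, qty 35)

Duplicates found: 3
Unique records: 6

3 duplicates, 6 unique


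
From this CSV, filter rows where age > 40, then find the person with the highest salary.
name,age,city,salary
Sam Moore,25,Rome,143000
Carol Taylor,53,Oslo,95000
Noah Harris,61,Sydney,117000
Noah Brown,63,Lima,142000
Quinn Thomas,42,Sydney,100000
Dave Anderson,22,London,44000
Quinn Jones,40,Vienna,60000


Filter: age > 40
Sort by: salary (descending)

Filtered records (4):
  Noah Brown, age 63, salary $142000
  Noah Harris, age 61, salary $117000
  Quinn Thomas, age 42, salary $100000
  Carol Taylor, age 53, salary $95000

Highest salary: Noah Brown ($142000)

Noah Brown


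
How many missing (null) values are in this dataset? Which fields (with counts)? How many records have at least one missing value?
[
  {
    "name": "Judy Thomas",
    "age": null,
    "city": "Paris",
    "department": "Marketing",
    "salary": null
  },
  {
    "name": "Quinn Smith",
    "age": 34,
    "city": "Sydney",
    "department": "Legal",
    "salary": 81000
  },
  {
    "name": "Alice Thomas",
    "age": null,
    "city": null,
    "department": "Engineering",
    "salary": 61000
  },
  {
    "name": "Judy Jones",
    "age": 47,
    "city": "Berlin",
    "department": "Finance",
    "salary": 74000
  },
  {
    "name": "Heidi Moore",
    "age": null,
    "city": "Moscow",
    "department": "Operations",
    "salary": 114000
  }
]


Checking for missing (null) values in 5 records:

  Judy Thomas: age, salary
  Quinn Smith: complete
  Alice Thomas: age, city
  Judy Jones: complete
  Heidi Moore: age

Per field:
  name: 0 missing
  age: 3 missing
  city: 1 missing
  department: 0 missing
  salary: 1 missing

Total missing values: 5
Records with any missing: 3

5 missing values (age: 3, city: 1, salary: 1); 3 incomplete records


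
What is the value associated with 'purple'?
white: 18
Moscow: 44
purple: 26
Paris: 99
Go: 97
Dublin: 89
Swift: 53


Looking up key 'purple'
Value: 26

26


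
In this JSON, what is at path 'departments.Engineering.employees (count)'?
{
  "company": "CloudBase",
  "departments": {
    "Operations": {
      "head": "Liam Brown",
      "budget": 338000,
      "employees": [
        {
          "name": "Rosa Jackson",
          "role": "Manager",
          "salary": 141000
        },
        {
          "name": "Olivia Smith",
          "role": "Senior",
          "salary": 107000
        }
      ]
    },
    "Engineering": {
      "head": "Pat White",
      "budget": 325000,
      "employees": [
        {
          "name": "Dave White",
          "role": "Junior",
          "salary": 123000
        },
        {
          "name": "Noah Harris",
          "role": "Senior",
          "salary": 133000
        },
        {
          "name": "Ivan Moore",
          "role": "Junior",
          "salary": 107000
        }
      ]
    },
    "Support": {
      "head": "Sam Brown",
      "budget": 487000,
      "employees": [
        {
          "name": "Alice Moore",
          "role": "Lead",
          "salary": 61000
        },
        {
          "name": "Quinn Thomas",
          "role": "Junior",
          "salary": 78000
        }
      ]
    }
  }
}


Path: departments.Engineering.employees (count)

Navigate:
  -> departments
  -> Engineering
  -> employees (array, length 3)

3


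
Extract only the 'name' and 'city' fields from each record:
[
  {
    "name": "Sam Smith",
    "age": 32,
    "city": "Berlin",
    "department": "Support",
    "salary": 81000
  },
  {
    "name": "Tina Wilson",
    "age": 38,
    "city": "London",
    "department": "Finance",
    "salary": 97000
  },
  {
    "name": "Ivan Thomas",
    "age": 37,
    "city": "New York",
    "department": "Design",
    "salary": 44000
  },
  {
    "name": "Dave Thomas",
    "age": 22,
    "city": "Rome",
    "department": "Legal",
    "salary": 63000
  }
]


Original: 4 records with fields: name, age, city, department, salary
Keep: ['name', 'city']
Drop: ['age', 'department', 'salary']
Result: 4 records, 2 fields each

[
  {
    "name": "Sam Smith",
    "city": "Berlin"
  },
  {
    "name": "Tina Wilson",
    "city": "London"
  },
  {
    "name": "Ivan Thomas",
    "city": "New York"
  },
  {
    "name": "Dave Thomas",
    "city": "Rome"
  }
]


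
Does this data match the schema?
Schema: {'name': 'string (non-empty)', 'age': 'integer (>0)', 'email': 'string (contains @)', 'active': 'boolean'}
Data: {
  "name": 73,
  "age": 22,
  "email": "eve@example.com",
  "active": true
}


Validating each field against schema:
  name: FAIL (73 is not a string)
  age: OK (positive integer)
  email: OK (string with @)
  active: OK (boolean)

Result: INVALID (1 error: name)

INVALID (1 error: name)


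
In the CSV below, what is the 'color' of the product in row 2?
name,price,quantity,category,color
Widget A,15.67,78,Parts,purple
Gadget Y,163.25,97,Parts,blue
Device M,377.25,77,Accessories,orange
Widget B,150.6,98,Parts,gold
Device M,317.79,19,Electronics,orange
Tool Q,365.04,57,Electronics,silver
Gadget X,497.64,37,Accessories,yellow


Query: Row 2 ('Gadget Y'), column 'color'
Value: blue

blue


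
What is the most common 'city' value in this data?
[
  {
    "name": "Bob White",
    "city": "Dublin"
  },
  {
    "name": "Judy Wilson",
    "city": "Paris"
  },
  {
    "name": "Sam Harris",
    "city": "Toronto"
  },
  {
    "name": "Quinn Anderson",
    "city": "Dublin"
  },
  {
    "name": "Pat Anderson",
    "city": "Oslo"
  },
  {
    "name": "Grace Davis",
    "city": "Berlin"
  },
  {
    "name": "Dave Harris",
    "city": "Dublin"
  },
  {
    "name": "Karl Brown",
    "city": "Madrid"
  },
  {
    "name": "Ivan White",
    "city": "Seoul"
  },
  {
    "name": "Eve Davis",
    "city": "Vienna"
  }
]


Counting 'city' values across 10 records:

  Dublin: 3 ###
  Paris: 1 #
  Toronto: 1 #
  Oslo: 1 #
  Berlin: 1 #
  Madrid: 1 #
  Seoul: 1 #
  Vienna: 1 #

Most common: Dublin (3 times)

Dublin (3 times)


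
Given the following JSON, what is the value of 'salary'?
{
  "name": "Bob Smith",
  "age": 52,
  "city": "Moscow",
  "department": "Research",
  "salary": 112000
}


Looking up field 'salary'
Value: 112000

112000


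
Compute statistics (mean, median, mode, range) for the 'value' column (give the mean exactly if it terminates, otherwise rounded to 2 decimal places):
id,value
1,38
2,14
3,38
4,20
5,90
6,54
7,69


Data: [38, 14, 38, 20, 90, 54, 69]
Count: 7
Sum: 323
Mean: 323/7 ≈ 46.14 (rounded to 2 decimal places)
Sorted: [14, 20, 38, 38, 54, 69, 90]
Median: 38.0
Mode: 38 (2 times)
Range: 90 - 14 = 76
Min: 14, Max: 90

mean≈46.14, median=38.0, mode=38, range=76


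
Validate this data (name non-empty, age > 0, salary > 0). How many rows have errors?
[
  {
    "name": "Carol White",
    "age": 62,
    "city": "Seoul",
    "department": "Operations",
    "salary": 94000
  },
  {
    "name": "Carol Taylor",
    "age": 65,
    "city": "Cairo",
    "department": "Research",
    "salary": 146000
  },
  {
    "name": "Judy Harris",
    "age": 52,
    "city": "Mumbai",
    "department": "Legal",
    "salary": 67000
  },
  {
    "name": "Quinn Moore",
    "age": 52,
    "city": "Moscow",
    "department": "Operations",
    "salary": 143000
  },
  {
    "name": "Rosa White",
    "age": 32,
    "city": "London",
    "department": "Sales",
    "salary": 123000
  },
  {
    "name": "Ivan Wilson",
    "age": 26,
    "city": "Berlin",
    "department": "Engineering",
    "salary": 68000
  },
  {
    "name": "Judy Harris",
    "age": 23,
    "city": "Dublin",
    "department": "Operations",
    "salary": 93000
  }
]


Validating 7 records:
Rules: name non-empty, age > 0, salary > 0

  Row 1 (Carol White): OK
  Row 2 (Carol Taylor): OK
  Row 3 (Judy Harris): OK
  Row 4 (Quinn Moore): OK
  Row 5 (Rosa White): OK
  Row 6 (Ivan Wilson): OK
  Row 7 (Judy Harris): OK

Total errors: 0

0 errors


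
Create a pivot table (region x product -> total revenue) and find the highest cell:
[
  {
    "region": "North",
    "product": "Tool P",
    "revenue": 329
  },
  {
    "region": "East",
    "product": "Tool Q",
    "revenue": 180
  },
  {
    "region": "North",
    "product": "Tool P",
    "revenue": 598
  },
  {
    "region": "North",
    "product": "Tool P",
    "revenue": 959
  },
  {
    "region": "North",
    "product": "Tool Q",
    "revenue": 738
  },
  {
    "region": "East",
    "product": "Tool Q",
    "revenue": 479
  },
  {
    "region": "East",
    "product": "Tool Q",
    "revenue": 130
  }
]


Pivot: region (rows) x product (columns) -> total revenue

     Tool P        Tool Q      
East             0           789  
North         1886           738  

Highest: North / Tool P = $1886

North / Tool P = $1886


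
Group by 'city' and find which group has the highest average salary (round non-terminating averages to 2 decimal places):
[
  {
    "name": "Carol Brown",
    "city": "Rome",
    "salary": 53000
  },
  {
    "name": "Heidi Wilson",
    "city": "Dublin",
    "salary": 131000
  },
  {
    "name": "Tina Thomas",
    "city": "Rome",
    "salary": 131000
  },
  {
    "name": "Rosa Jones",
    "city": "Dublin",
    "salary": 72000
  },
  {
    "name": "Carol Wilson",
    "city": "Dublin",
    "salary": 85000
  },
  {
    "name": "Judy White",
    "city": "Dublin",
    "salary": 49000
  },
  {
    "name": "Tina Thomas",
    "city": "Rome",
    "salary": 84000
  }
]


Group by: city

Groups:
  Dublin: 4 people, avg salary = 337000/4 = $84250
  Rome: 3 people, avg salary = 268000/3 ≈ $89333.33

Highest average salary: Rome (≈$89333.33)

Rome (≈$89333.33)


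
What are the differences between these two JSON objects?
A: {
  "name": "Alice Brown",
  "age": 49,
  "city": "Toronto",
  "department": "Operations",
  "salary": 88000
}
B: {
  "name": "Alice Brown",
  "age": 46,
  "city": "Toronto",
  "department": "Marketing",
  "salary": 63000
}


Comparing each field (in key order):
  name: same
  age: DIFFERENT
  city: same
  department: DIFFERENT
  salary: DIFFERENT
Differences:
  age: 49 -> 46
  department: Operations -> Marketing
  salary: 88000 -> 63000

3 field(s) changed

3 changes: age, department, salary


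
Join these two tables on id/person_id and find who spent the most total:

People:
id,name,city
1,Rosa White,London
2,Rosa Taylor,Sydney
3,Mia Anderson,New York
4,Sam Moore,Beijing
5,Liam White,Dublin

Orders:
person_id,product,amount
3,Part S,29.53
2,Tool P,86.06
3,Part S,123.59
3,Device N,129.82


Join on: people.id = orders.person_id

Joined rows:
  Mia Anderson (New York) bought Part S for $29.53
  Rosa Taylor (Sydney) bought Tool P for $86.06
  Mia Anderson (New York) bought Part S for $123.59
  Mia Anderson (New York) bought Device N for $129.82

Total per person:
  Mia Anderson: $282.94
  Rosa Taylor: $86.06

Top spender: Mia Anderson ($282.94)

Mia Anderson ($282.94)


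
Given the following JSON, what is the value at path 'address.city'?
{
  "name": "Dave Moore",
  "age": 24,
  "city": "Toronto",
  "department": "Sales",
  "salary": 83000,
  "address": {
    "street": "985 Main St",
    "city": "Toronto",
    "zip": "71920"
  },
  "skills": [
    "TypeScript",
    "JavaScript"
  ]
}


Query: address.city
Path: address -> city
Value: Toronto

Toronto


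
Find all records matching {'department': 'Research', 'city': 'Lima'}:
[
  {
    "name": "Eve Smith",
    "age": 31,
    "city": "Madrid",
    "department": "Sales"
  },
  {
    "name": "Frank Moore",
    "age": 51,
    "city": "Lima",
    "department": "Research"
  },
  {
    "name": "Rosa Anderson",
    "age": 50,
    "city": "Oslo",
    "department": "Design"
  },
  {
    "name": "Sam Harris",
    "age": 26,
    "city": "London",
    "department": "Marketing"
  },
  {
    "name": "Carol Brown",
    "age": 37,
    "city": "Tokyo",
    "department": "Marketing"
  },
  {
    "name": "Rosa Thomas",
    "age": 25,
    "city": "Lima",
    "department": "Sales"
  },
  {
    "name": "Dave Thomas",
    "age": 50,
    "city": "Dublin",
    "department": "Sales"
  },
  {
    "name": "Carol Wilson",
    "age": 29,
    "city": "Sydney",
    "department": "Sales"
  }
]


Search criteria: {'department': 'Research', 'city': 'Lima'}

Checking 8 records:
  Eve Smith: {department: Sales, city: Madrid}
  Frank Moore: {department: Research, city: Lima} <-- MATCH
  Rosa Anderson: {department: Design, city: Oslo}
  Sam Harris: {department: Marketing, city: London}
  Carol Brown: {department: Marketing, city: Tokyo}
  Rosa Thomas: {department: Sales, city: Lima}
  Dave Thomas: {department: Sales, city: Dublin}
  Carol Wilson: {department: Sales, city: Sydney}

Matches: ["Frank Moore"]

["Frank Moore"]


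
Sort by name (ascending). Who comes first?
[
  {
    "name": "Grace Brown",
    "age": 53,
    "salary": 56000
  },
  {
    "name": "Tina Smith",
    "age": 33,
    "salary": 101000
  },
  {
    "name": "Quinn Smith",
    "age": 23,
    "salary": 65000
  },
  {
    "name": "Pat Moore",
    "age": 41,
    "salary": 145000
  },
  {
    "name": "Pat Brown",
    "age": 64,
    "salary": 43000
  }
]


Sort by: name (ascending)

Sorted order:
  1. Grace Brown (name = Grace Brown)
  2. Pat Brown (name = Pat Brown)
  3. Pat Moore (name = Pat Moore)
  4. Quinn Smith (name = Quinn Smith)
  5. Tina Smith (name = Tina Smith)

First: Grace Brown

Grace Brown


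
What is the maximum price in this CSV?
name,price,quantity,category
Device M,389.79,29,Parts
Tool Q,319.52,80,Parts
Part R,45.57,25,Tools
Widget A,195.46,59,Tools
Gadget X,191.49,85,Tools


Computing maximum price:
Values: [389.79, 319.52, 45.57, 195.46, 191.49]
Max = 389.79

389.79


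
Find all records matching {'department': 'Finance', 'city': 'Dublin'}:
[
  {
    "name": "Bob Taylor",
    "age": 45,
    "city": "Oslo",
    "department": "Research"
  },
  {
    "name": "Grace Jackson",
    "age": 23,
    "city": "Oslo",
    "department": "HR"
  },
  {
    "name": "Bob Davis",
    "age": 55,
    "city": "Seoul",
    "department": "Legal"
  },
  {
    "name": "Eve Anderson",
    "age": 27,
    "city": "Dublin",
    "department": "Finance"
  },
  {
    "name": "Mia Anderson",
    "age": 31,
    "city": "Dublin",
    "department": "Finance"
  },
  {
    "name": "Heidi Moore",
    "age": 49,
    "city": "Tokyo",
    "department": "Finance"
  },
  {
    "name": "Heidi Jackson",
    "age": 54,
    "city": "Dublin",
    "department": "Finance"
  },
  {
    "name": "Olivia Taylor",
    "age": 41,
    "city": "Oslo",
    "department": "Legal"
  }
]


Search criteria: {'department': 'Finance', 'city': 'Dublin'}

Checking 8 records:
  Bob Taylor: {department: Research, city: Oslo}
  Grace Jackson: {department: HR, city: Oslo}
  Bob Davis: {department: Legal, city: Seoul}
  Eve Anderson: {department: Finance, city: Dublin} <-- MATCH
  Mia Anderson: {department: Finance, city: Dublin} <-- MATCH
  Heidi Moore: {department: Finance, city: Tokyo}
  Heidi Jackson: {department: Finance, city: Dublin} <-- MATCH
  Olivia Taylor: {department: Legal, city: Oslo}

Matches: ["Eve Anderson", "Mia Anderson", "Heidi Jackson"]

["Eve Anderson", "Mia Anderson", "Heidi Jackson"]
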